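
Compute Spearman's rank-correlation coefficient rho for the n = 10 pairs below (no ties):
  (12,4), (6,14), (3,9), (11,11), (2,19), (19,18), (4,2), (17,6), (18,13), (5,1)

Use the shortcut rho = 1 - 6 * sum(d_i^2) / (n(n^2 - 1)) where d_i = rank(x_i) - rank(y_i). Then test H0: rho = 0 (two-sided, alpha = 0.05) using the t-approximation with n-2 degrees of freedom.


Step 1: Rank x and y separately (midranks; no ties here).
rank(x): 12->7, 6->5, 3->2, 11->6, 2->1, 19->10, 4->3, 17->8, 18->9, 5->4
rank(y): 4->3, 14->8, 9->5, 11->6, 19->10, 18->9, 2->2, 6->4, 13->7, 1->1
Step 2: d_i = R_x(i) - R_y(i); compute d_i^2.
  (7-3)^2=16, (5-8)^2=9, (2-5)^2=9, (6-6)^2=0, (1-10)^2=81, (10-9)^2=1, (3-2)^2=1, (8-4)^2=16, (9-7)^2=4, (4-1)^2=9
sum(d^2) = 146.
Step 3: rho = 1 - 6*146 / (10*(10^2 - 1)) = 1 - 876/990 = 0.115152.
Step 4: Under H0, t = rho * sqrt((n-2)/(1-rho^2)) = 0.3279 ~ t(8).
Step 5: Two-sided p-value from the t-distribution with 8 df = 0.751420.
Step 6: alpha = 0.05. fail to reject H0.

rho = 0.1152, p = 0.751420, fail to reject H0 at alpha = 0.05.


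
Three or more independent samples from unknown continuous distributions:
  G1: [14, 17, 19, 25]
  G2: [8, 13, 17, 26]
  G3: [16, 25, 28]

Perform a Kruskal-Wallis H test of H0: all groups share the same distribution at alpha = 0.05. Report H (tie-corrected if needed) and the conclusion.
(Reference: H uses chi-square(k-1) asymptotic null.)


Step 1: Combine all N = 11 observations and assign midranks.
sorted (value, group, rank): (8,G2,1), (13,G2,2), (14,G1,3), (16,G3,4), (17,G1,5.5), (17,G2,5.5), (19,G1,7), (25,G1,8.5), (25,G3,8.5), (26,G2,10), (28,G3,11)
Step 2: Sum ranks within each group.
R_1 = 24 (n_1 = 4)
R_2 = 18.5 (n_2 = 4)
R_3 = 23.5 (n_3 = 3)
Step 3: H = 12/(N(N+1)) * sum(R_i^2/n_i) - 3(N+1)
     = 12/(11*12) * (24^2/4 + 18.5^2/4 + 23.5^2/3) - 3*12
     = 0.090909 * 413.646 - 36
     = 1.604167.
Step 4: Ties present; correction factor C = 1 - 12/(11^3 - 11) = 0.990909. Corrected H = 1.604167 / 0.990909 = 1.618884.
Step 5: Under H0, H ~ chi^2(2); p-value = 0.445106.
Step 6: alpha = 0.05. fail to reject H0.

H = 1.6189, df = 2, p = 0.445106, fail to reject H0.


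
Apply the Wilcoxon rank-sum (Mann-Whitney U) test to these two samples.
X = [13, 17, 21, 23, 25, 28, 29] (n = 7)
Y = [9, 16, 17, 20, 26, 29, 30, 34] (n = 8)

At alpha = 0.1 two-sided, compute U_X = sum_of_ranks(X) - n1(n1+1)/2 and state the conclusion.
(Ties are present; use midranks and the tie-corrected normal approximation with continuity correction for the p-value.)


Step 1: Combine and sort all 15 observations; assign midranks.
sorted (value, group): (9,Y), (13,X), (16,Y), (17,X), (17,Y), (20,Y), (21,X), (23,X), (25,X), (26,Y), (28,X), (29,X), (29,Y), (30,Y), (34,Y)
ranks: 9->1, 13->2, 16->3, 17->4.5, 17->4.5, 20->6, 21->7, 23->8, 25->9, 26->10, 28->11, 29->12.5, 29->12.5, 30->14, 34->15
Step 2: Rank sum for X: R1 = 2 + 4.5 + 7 + 8 + 9 + 11 + 12.5 = 54.
Step 3: U_X = R1 - n1(n1+1)/2 = 54 - 7*8/2 = 54 - 28 = 26.
       U_Y = n1*n2 - U_X = 56 - 26 = 30.
Step 4: Ties are present, so use the tie-corrected normal approximation (with continuity correction) for the p-value.
Step 5: p-value = 0.861942; compare to alpha = 0.1. fail to reject H0.

U_X = 26, p = 0.861942, fail to reject H0 at alpha = 0.1.


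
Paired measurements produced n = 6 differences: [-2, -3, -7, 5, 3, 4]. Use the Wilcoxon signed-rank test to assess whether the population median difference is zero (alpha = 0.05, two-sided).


Step 1: Drop any zero differences (none here) and take |d_i|.
|d| = [2, 3, 7, 5, 3, 4]
Step 2: Midrank |d_i| (ties get averaged ranks).
ranks: |2|->1, |3|->2.5, |7|->6, |5|->5, |3|->2.5, |4|->4
Step 3: Attach original signs; sum ranks with positive sign and with negative sign.
W+ = 5 + 2.5 + 4 = 11.5
W- = 1 + 2.5 + 6 = 9.5
(Check: W+ + W- = 21 should equal n(n+1)/2 = 21.)
Step 4: Test statistic W = min(W+, W-) = 9.5.
Step 5: Ties in |d|, so use the tie-corrected normal approximation.
        E[W] = n(n+1)/4 = 6*7/4 = 10.5.
        Tie groups: |d|=3 (t=2); sum(t^3 - t) = 6.
        Var[W] = n(n+1)(2n+1)/24 - sum(t^3-t)/48 = 546/24 - 6/48 = 22.625.
        z = (W - E[W]) / sqrt(Var[W]) = (9.5 - 10.5) / 4.7566 = -0.2102.
        Two-sided p = 2*Phi(z) = 0.833484.
Step 6: alpha = 0.05. fail to reject H0.

W+ = 11.5, W- = 9.5, W = min = 9.5, p = 0.833484, fail to reject H0.


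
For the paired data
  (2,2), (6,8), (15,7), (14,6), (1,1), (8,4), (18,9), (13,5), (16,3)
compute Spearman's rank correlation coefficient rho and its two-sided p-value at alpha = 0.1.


Step 1: Rank x and y separately (midranks; no ties here).
rank(x): 2->2, 6->3, 15->7, 14->6, 1->1, 8->4, 18->9, 13->5, 16->8
rank(y): 2->2, 8->8, 7->7, 6->6, 1->1, 4->4, 9->9, 5->5, 3->3
Step 2: d_i = R_x(i) - R_y(i); compute d_i^2.
  (2-2)^2=0, (3-8)^2=25, (7-7)^2=0, (6-6)^2=0, (1-1)^2=0, (4-4)^2=0, (9-9)^2=0, (5-5)^2=0, (8-3)^2=25
sum(d^2) = 50.
Step 3: rho = 1 - 6*50 / (9*(9^2 - 1)) = 1 - 300/720 = 0.583333.
Step 4: Under H0, t = rho * sqrt((n-2)/(1-rho^2)) = 1.9001 ~ t(7).
Step 5: Two-sided p-value from the t-distribution with 7 df = 0.099186.
Step 6: alpha = 0.1. reject H0.

rho = 0.5833, p = 0.099186, reject H0 at alpha = 0.1.


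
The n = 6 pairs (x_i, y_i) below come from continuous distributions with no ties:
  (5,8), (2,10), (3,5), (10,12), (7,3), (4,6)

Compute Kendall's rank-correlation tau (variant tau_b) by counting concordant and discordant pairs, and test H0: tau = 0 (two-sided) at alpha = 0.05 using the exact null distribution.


Step 1: Enumerate the 15 unordered pairs (i,j) with i<j and classify each by sign(x_j-x_i) * sign(y_j-y_i).
  (1,2):dx=-3,dy=+2->D; (1,3):dx=-2,dy=-3->C; (1,4):dx=+5,dy=+4->C; (1,5):dx=+2,dy=-5->D
  (1,6):dx=-1,dy=-2->C; (2,3):dx=+1,dy=-5->D; (2,4):dx=+8,dy=+2->C; (2,5):dx=+5,dy=-7->D
  (2,6):dx=+2,dy=-4->D; (3,4):dx=+7,dy=+7->C; (3,5):dx=+4,dy=-2->D; (3,6):dx=+1,dy=+1->C
  (4,5):dx=-3,dy=-9->C; (4,6):dx=-6,dy=-6->C; (5,6):dx=-3,dy=+3->D
Step 2: C = 8, D = 7, total pairs = 15.
Step 3: tau = (C - D)/(n(n-1)/2) = (8 - 7)/15 = 0.066667.
Step 4: Exact two-sided p-value (enumerate n! = 720 permutations of y under H0): p = 1.000000.
Step 5: alpha = 0.05. fail to reject H0.

tau_b = 0.0667 (C=8, D=7), p = 1.000000, fail to reject H0.


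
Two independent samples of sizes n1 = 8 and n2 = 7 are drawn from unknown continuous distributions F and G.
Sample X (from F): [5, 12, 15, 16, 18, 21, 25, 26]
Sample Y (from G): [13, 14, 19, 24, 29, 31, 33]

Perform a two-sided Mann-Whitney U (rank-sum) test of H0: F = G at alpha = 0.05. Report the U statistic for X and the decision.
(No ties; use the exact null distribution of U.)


Step 1: Combine and sort all 15 observations; assign midranks.
sorted (value, group): (5,X), (12,X), (13,Y), (14,Y), (15,X), (16,X), (18,X), (19,Y), (21,X), (24,Y), (25,X), (26,X), (29,Y), (31,Y), (33,Y)
ranks: 5->1, 12->2, 13->3, 14->4, 15->5, 16->6, 18->7, 19->8, 21->9, 24->10, 25->11, 26->12, 29->13, 31->14, 33->15
Step 2: Rank sum for X: R1 = 1 + 2 + 5 + 6 + 7 + 9 + 11 + 12 = 53.
Step 3: U_X = R1 - n1(n1+1)/2 = 53 - 8*9/2 = 53 - 36 = 17.
       U_Y = n1*n2 - U_X = 56 - 17 = 39.
Step 4: No ties, so the exact null distribution of U (based on enumerating the C(15,8) = 6435 equally likely rank assignments) gives the two-sided p-value.
Step 5: p-value = 0.231857; compare to alpha = 0.05. fail to reject H0.

U_X = 17, p = 0.231857, fail to reject H0 at alpha = 0.05.


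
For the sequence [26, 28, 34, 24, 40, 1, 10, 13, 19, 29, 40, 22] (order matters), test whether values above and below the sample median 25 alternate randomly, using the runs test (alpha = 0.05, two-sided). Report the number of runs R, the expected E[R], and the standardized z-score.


Step 1: Compute median = 25; label A = above, B = below.
Labels in order: AAABABBBBAAB  (n_A = 6, n_B = 6)
Step 2: Count runs R = 6.
Step 3: Under H0 (random ordering), E[R] = 2*n_A*n_B/(n_A+n_B) + 1 = 2*6*6/12 + 1 = 7.0000.
        Var[R] = 2*n_A*n_B*(2*n_A*n_B - n_A - n_B) / ((n_A+n_B)^2 * (n_A+n_B-1)) = 4320/1584 = 2.7273.
        SD[R] = 1.6514.
Step 4: Continuity-corrected z = (R + 0.5 - E[R]) / SD[R] = (6 + 0.5 - 7.0000) / 1.6514 = -0.3028.
Step 5: Two-sided p-value via normal approximation = 2*(1 - Phi(|z|)) = 0.762069.
Step 6: alpha = 0.05. fail to reject H0.

R = 6, z = -0.3028, p = 0.762069, fail to reject H0.


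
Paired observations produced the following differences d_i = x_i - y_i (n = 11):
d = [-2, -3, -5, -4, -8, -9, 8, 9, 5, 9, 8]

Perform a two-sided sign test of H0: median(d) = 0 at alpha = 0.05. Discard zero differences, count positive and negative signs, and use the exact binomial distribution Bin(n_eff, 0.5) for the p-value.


Step 1: Discard zero differences. Original n = 11; n_eff = number of nonzero differences = 11.
Nonzero differences (with sign): -2, -3, -5, -4, -8, -9, +8, +9, +5, +9, +8
Step 2: Count signs: positive = 5, negative = 6.
Step 3: Under H0: P(positive) = 0.5, so the number of positives S ~ Bin(11, 0.5).
Step 4: Two-sided exact p-value = sum of Bin(11,0.5) probabilities at or below the observed probability = 1.000000.
Step 5: alpha = 0.05. fail to reject H0.

n_eff = 11, pos = 5, neg = 6, p = 1.000000, fail to reject H0.


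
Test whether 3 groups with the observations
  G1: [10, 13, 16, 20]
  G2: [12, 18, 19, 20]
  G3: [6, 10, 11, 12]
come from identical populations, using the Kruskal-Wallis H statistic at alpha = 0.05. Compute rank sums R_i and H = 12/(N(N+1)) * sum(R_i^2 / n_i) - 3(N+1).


Step 1: Combine all N = 12 observations and assign midranks.
sorted (value, group, rank): (6,G3,1), (10,G1,2.5), (10,G3,2.5), (11,G3,4), (12,G2,5.5), (12,G3,5.5), (13,G1,7), (16,G1,8), (18,G2,9), (19,G2,10), (20,G1,11.5), (20,G2,11.5)
Step 2: Sum ranks within each group.
R_1 = 29 (n_1 = 4)
R_2 = 36 (n_2 = 4)
R_3 = 13 (n_3 = 4)
Step 3: H = 12/(N(N+1)) * sum(R_i^2/n_i) - 3(N+1)
     = 12/(12*13) * (29^2/4 + 36^2/4 + 13^2/4) - 3*13
     = 0.076923 * 576.5 - 39
     = 5.346154.
Step 4: Ties present; correction factor C = 1 - 18/(12^3 - 12) = 0.989510. Corrected H = 5.346154 / 0.989510 = 5.402827.
Step 5: Under H0, H ~ chi^2(2); p-value = 0.067111.
Step 6: alpha = 0.05. fail to reject H0.

H = 5.4028, df = 2, p = 0.067111, fail to reject H0.


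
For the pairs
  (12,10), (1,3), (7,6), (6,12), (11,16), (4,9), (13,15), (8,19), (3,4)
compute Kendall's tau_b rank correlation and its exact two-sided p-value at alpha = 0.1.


Step 1: Enumerate the 36 unordered pairs (i,j) with i<j and classify each by sign(x_j-x_i) * sign(y_j-y_i).
  (1,2):dx=-11,dy=-7->C; (1,3):dx=-5,dy=-4->C; (1,4):dx=-6,dy=+2->D; (1,5):dx=-1,dy=+6->D
  (1,6):dx=-8,dy=-1->C; (1,7):dx=+1,dy=+5->C; (1,8):dx=-4,dy=+9->D; (1,9):dx=-9,dy=-6->C
  (2,3):dx=+6,dy=+3->C; (2,4):dx=+5,dy=+9->C; (2,5):dx=+10,dy=+13->C; (2,6):dx=+3,dy=+6->C
  (2,7):dx=+12,dy=+12->C; (2,8):dx=+7,dy=+16->C; (2,9):dx=+2,dy=+1->C; (3,4):dx=-1,dy=+6->D
  (3,5):dx=+4,dy=+10->C; (3,6):dx=-3,dy=+3->D; (3,7):dx=+6,dy=+9->C; (3,8):dx=+1,dy=+13->C
  (3,9):dx=-4,dy=-2->C; (4,5):dx=+5,dy=+4->C; (4,6):dx=-2,dy=-3->C; (4,7):dx=+7,dy=+3->C
  (4,8):dx=+2,dy=+7->C; (4,9):dx=-3,dy=-8->C; (5,6):dx=-7,dy=-7->C; (5,7):dx=+2,dy=-1->D
  (5,8):dx=-3,dy=+3->D; (5,9):dx=-8,dy=-12->C; (6,7):dx=+9,dy=+6->C; (6,8):dx=+4,dy=+10->C
  (6,9):dx=-1,dy=-5->C; (7,8):dx=-5,dy=+4->D; (7,9):dx=-10,dy=-11->C; (8,9):dx=-5,dy=-15->C
Step 2: C = 28, D = 8, total pairs = 36.
Step 3: tau = (C - D)/(n(n-1)/2) = (28 - 8)/36 = 0.555556.
Step 4: Exact two-sided p-value (enumerate n! = 362880 permutations of y under H0): p = 0.044615.
Step 5: alpha = 0.1. reject H0.

tau_b = 0.5556 (C=28, D=8), p = 0.044615, reject H0.


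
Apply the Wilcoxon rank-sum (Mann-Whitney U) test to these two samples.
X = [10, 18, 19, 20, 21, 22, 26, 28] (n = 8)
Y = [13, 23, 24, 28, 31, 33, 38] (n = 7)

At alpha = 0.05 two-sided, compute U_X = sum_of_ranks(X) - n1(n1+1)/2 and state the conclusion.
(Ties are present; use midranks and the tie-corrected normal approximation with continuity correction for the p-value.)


Step 1: Combine and sort all 15 observations; assign midranks.
sorted (value, group): (10,X), (13,Y), (18,X), (19,X), (20,X), (21,X), (22,X), (23,Y), (24,Y), (26,X), (28,X), (28,Y), (31,Y), (33,Y), (38,Y)
ranks: 10->1, 13->2, 18->3, 19->4, 20->5, 21->6, 22->7, 23->8, 24->9, 26->10, 28->11.5, 28->11.5, 31->13, 33->14, 38->15
Step 2: Rank sum for X: R1 = 1 + 3 + 4 + 5 + 6 + 7 + 10 + 11.5 = 47.5.
Step 3: U_X = R1 - n1(n1+1)/2 = 47.5 - 8*9/2 = 47.5 - 36 = 11.5.
       U_Y = n1*n2 - U_X = 56 - 11.5 = 44.5.
Step 4: Ties are present, so use the tie-corrected normal approximation (with continuity correction) for the p-value.
Step 5: p-value = 0.063840; compare to alpha = 0.05. fail to reject H0.

U_X = 11.5, p = 0.063840, fail to reject H0 at alpha = 0.05.


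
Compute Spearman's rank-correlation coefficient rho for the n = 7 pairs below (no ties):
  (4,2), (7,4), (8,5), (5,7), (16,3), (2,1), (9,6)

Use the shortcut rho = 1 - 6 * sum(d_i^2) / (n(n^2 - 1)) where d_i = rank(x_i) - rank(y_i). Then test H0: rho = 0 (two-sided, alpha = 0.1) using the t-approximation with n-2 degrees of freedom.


Step 1: Rank x and y separately (midranks; no ties here).
rank(x): 4->2, 7->4, 8->5, 5->3, 16->7, 2->1, 9->6
rank(y): 2->2, 4->4, 5->5, 7->7, 3->3, 1->1, 6->6
Step 2: d_i = R_x(i) - R_y(i); compute d_i^2.
  (2-2)^2=0, (4-4)^2=0, (5-5)^2=0, (3-7)^2=16, (7-3)^2=16, (1-1)^2=0, (6-6)^2=0
sum(d^2) = 32.
Step 3: rho = 1 - 6*32 / (7*(7^2 - 1)) = 1 - 192/336 = 0.428571.
Step 4: Under H0, t = rho * sqrt((n-2)/(1-rho^2)) = 1.0607 ~ t(5).
Step 5: Two-sided p-value from the t-distribution with 5 df = 0.337368.
Step 6: alpha = 0.1. fail to reject H0.

rho = 0.4286, p = 0.337368, fail to reject H0 at alpha = 0.1.


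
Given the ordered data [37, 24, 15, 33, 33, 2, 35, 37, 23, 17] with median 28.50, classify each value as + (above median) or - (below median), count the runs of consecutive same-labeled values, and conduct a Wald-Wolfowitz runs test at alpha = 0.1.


Step 1: Compute median = 28.50; label A = above, B = below.
Labels in order: ABBAABAABB  (n_A = 5, n_B = 5)
Step 2: Count runs R = 6.
Step 3: Under H0 (random ordering), E[R] = 2*n_A*n_B/(n_A+n_B) + 1 = 2*5*5/10 + 1 = 6.0000.
        Var[R] = 2*n_A*n_B*(2*n_A*n_B - n_A - n_B) / ((n_A+n_B)^2 * (n_A+n_B-1)) = 2000/900 = 2.2222.
        SD[R] = 1.4907.
Step 4: R = E[R], so z = 0 with no continuity correction.
Step 5: Two-sided p-value via normal approximation = 2*(1 - Phi(|z|)) = 1.000000.
Step 6: alpha = 0.1. fail to reject H0.

R = 6, z = 0.0000, p = 1.000000, fail to reject H0.


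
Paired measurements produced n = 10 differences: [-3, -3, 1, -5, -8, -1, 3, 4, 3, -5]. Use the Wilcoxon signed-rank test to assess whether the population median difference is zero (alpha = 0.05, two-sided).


Step 1: Drop any zero differences (none here) and take |d_i|.
|d| = [3, 3, 1, 5, 8, 1, 3, 4, 3, 5]
Step 2: Midrank |d_i| (ties get averaged ranks).
ranks: |3|->4.5, |3|->4.5, |1|->1.5, |5|->8.5, |8|->10, |1|->1.5, |3|->4.5, |4|->7, |3|->4.5, |5|->8.5
Step 3: Attach original signs; sum ranks with positive sign and with negative sign.
W+ = 1.5 + 4.5 + 7 + 4.5 = 17.5
W- = 4.5 + 4.5 + 8.5 + 10 + 1.5 + 8.5 = 37.5
(Check: W+ + W- = 55 should equal n(n+1)/2 = 55.)
Step 4: Test statistic W = min(W+, W-) = 17.5.
Step 5: Ties in |d|, so use the tie-corrected normal approximation.
        E[W] = n(n+1)/4 = 10*11/4 = 27.5.
        Tie groups: |d|=1 (t=2), |d|=3 (t=4), |d|=5 (t=2); sum(t^3 - t) = 72.
        Var[W] = n(n+1)(2n+1)/24 - sum(t^3-t)/48 = 2310/24 - 72/48 = 94.75.
        z = (W - E[W]) / sqrt(Var[W]) = (17.5 - 27.5) / 9.7340 = -1.0273.
        Two-sided p = 2*Phi(z) = 0.304265.
Step 6: alpha = 0.05. fail to reject H0.

W+ = 17.5, W- = 37.5, W = min = 17.5, p = 0.304265, fail to reject H0.


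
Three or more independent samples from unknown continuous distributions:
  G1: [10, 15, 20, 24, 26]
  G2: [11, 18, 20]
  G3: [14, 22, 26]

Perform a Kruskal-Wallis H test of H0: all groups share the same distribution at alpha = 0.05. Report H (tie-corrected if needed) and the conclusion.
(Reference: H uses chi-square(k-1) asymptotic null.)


Step 1: Combine all N = 11 observations and assign midranks.
sorted (value, group, rank): (10,G1,1), (11,G2,2), (14,G3,3), (15,G1,4), (18,G2,5), (20,G1,6.5), (20,G2,6.5), (22,G3,8), (24,G1,9), (26,G1,10.5), (26,G3,10.5)
Step 2: Sum ranks within each group.
R_1 = 31 (n_1 = 5)
R_2 = 13.5 (n_2 = 3)
R_3 = 21.5 (n_3 = 3)
Step 3: H = 12/(N(N+1)) * sum(R_i^2/n_i) - 3(N+1)
     = 12/(11*12) * (31^2/5 + 13.5^2/3 + 21.5^2/3) - 3*12
     = 0.090909 * 407.033 - 36
     = 1.003030.
Step 4: Ties present; correction factor C = 1 - 12/(11^3 - 11) = 0.990909. Corrected H = 1.003030 / 0.990909 = 1.012232.
Step 5: Under H0, H ~ chi^2(2); p-value = 0.602832.
Step 6: alpha = 0.05. fail to reject H0.

H = 1.0122, df = 2, p = 0.602832, fail to reject H0.


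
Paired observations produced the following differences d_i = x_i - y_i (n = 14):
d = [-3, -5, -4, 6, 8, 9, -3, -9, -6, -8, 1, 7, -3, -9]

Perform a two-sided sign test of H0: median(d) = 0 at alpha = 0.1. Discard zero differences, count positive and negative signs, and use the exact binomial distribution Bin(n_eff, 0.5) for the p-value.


Step 1: Discard zero differences. Original n = 14; n_eff = number of nonzero differences = 14.
Nonzero differences (with sign): -3, -5, -4, +6, +8, +9, -3, -9, -6, -8, +1, +7, -3, -9
Step 2: Count signs: positive = 5, negative = 9.
Step 3: Under H0: P(positive) = 0.5, so the number of positives S ~ Bin(14, 0.5).
Step 4: Two-sided exact p-value = sum of Bin(14,0.5) probabilities at or below the observed probability = 0.423950.
Step 5: alpha = 0.1. fail to reject H0.

n_eff = 14, pos = 5, neg = 9, p = 0.423950, fail to reject H0.


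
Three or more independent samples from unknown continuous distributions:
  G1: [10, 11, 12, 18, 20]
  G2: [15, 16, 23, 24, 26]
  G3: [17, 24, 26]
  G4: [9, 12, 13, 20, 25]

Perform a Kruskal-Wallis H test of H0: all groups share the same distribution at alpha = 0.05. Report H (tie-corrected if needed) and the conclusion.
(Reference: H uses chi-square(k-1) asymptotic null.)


Step 1: Combine all N = 18 observations and assign midranks.
sorted (value, group, rank): (9,G4,1), (10,G1,2), (11,G1,3), (12,G1,4.5), (12,G4,4.5), (13,G4,6), (15,G2,7), (16,G2,8), (17,G3,9), (18,G1,10), (20,G1,11.5), (20,G4,11.5), (23,G2,13), (24,G2,14.5), (24,G3,14.5), (25,G4,16), (26,G2,17.5), (26,G3,17.5)
Step 2: Sum ranks within each group.
R_1 = 31 (n_1 = 5)
R_2 = 60 (n_2 = 5)
R_3 = 41 (n_3 = 3)
R_4 = 39 (n_4 = 5)
Step 3: H = 12/(N(N+1)) * sum(R_i^2/n_i) - 3(N+1)
     = 12/(18*19) * (31^2/5 + 60^2/5 + 41^2/3 + 39^2/5) - 3*19
     = 0.035088 * 1776.73 - 57
     = 5.341520.
Step 4: Ties present; correction factor C = 1 - 24/(18^3 - 18) = 0.995872. Corrected H = 5.341520 / 0.995872 = 5.363661.
Step 5: Under H0, H ~ chi^2(3); p-value = 0.147024.
Step 6: alpha = 0.05. fail to reject H0.

H = 5.3637, df = 3, p = 0.147024, fail to reject H0.


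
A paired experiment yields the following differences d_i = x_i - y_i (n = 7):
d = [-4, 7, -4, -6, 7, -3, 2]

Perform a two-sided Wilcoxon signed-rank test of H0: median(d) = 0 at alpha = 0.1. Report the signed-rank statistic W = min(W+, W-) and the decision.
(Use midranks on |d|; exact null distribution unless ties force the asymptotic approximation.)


Step 1: Drop any zero differences (none here) and take |d_i|.
|d| = [4, 7, 4, 6, 7, 3, 2]
Step 2: Midrank |d_i| (ties get averaged ranks).
ranks: |4|->3.5, |7|->6.5, |4|->3.5, |6|->5, |7|->6.5, |3|->2, |2|->1
Step 3: Attach original signs; sum ranks with positive sign and with negative sign.
W+ = 6.5 + 6.5 + 1 = 14
W- = 3.5 + 3.5 + 5 + 2 = 14
(Check: W+ + W- = 28 should equal n(n+1)/2 = 28.)
Step 4: Test statistic W = min(W+, W-) = 14.
Step 5: Ties in |d|, so use the tie-corrected normal approximation.
        E[W] = n(n+1)/4 = 7*8/4 = 14.
        Tie groups: |d|=4 (t=2), |d|=7 (t=2); sum(t^3 - t) = 12.
        Var[W] = n(n+1)(2n+1)/24 - sum(t^3-t)/48 = 840/24 - 12/48 = 34.75.
        z = (W - E[W]) / sqrt(Var[W]) = (14 - 14) / 5.8949 = 0.0000.
        Two-sided p = 2*Phi(z) = 1.000000.
Step 6: alpha = 0.1. fail to reject H0.

W+ = 14, W- = 14, W = min = 14, p = 1.000000, fail to reject H0.


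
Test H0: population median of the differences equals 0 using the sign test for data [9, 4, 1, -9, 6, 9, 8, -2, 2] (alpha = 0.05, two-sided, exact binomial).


Step 1: Discard zero differences. Original n = 9; n_eff = number of nonzero differences = 9.
Nonzero differences (with sign): +9, +4, +1, -9, +6, +9, +8, -2, +2
Step 2: Count signs: positive = 7, negative = 2.
Step 3: Under H0: P(positive) = 0.5, so the number of positives S ~ Bin(9, 0.5).
Step 4: Two-sided exact p-value = sum of Bin(9,0.5) probabilities at or below the observed probability = 0.179688.
Step 5: alpha = 0.05. fail to reject H0.

n_eff = 9, pos = 7, neg = 2, p = 0.179688, fail to reject H0.


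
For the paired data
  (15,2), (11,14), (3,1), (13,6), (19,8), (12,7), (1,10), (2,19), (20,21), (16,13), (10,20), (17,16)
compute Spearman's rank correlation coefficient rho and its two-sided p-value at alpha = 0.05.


Step 1: Rank x and y separately (midranks; no ties here).
rank(x): 15->8, 11->5, 3->3, 13->7, 19->11, 12->6, 1->1, 2->2, 20->12, 16->9, 10->4, 17->10
rank(y): 2->2, 14->8, 1->1, 6->3, 8->5, 7->4, 10->6, 19->10, 21->12, 13->7, 20->11, 16->9
Step 2: d_i = R_x(i) - R_y(i); compute d_i^2.
  (8-2)^2=36, (5-8)^2=9, (3-1)^2=4, (7-3)^2=16, (11-5)^2=36, (6-4)^2=4, (1-6)^2=25, (2-10)^2=64, (12-12)^2=0, (9-7)^2=4, (4-11)^2=49, (10-9)^2=1
sum(d^2) = 248.
Step 3: rho = 1 - 6*248 / (12*(12^2 - 1)) = 1 - 1488/1716 = 0.132867.
Step 4: Under H0, t = rho * sqrt((n-2)/(1-rho^2)) = 0.4239 ~ t(10).
Step 5: Two-sided p-value from the t-distribution with 10 df = 0.680598.
Step 6: alpha = 0.05. fail to reject H0.

rho = 0.1329, p = 0.680598, fail to reject H0 at alpha = 0.05.


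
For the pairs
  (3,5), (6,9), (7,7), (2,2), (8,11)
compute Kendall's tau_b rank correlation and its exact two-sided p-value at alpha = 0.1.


Step 1: Enumerate the 10 unordered pairs (i,j) with i<j and classify each by sign(x_j-x_i) * sign(y_j-y_i).
  (1,2):dx=+3,dy=+4->C; (1,3):dx=+4,dy=+2->C; (1,4):dx=-1,dy=-3->C; (1,5):dx=+5,dy=+6->C
  (2,3):dx=+1,dy=-2->D; (2,4):dx=-4,dy=-7->C; (2,5):dx=+2,dy=+2->C; (3,4):dx=-5,dy=-5->C
  (3,5):dx=+1,dy=+4->C; (4,5):dx=+6,dy=+9->C
Step 2: C = 9, D = 1, total pairs = 10.
Step 3: tau = (C - D)/(n(n-1)/2) = (9 - 1)/10 = 0.800000.
Step 4: Exact two-sided p-value (enumerate n! = 120 permutations of y under H0): p = 0.083333.
Step 5: alpha = 0.1. reject H0.

tau_b = 0.8000 (C=9, D=1), p = 0.083333, reject H0.


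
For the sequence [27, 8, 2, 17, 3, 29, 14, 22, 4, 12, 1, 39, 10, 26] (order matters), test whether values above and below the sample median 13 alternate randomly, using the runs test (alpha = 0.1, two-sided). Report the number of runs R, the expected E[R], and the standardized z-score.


Step 1: Compute median = 13; label A = above, B = below.
Labels in order: ABBABAAABBBABA  (n_A = 7, n_B = 7)
Step 2: Count runs R = 9.
Step 3: Under H0 (random ordering), E[R] = 2*n_A*n_B/(n_A+n_B) + 1 = 2*7*7/14 + 1 = 8.0000.
        Var[R] = 2*n_A*n_B*(2*n_A*n_B - n_A - n_B) / ((n_A+n_B)^2 * (n_A+n_B-1)) = 8232/2548 = 3.2308.
        SD[R] = 1.7974.
Step 4: Continuity-corrected z = (R - 0.5 - E[R]) / SD[R] = (9 - 0.5 - 8.0000) / 1.7974 = 0.2782.
Step 5: Two-sided p-value via normal approximation = 2*(1 - Phi(|z|)) = 0.780879.
Step 6: alpha = 0.1. fail to reject H0.

R = 9, z = 0.2782, p = 0.780879, fail to reject H0.


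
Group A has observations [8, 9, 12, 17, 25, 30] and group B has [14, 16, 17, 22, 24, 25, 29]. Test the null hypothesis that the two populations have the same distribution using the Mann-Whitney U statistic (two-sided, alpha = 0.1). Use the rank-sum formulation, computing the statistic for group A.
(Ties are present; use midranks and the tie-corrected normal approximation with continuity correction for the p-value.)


Step 1: Combine and sort all 13 observations; assign midranks.
sorted (value, group): (8,X), (9,X), (12,X), (14,Y), (16,Y), (17,X), (17,Y), (22,Y), (24,Y), (25,X), (25,Y), (29,Y), (30,X)
ranks: 8->1, 9->2, 12->3, 14->4, 16->5, 17->6.5, 17->6.5, 22->8, 24->9, 25->10.5, 25->10.5, 29->12, 30->13
Step 2: Rank sum for X: R1 = 1 + 2 + 3 + 6.5 + 10.5 + 13 = 36.
Step 3: U_X = R1 - n1(n1+1)/2 = 36 - 6*7/2 = 36 - 21 = 15.
       U_Y = n1*n2 - U_X = 42 - 15 = 27.
Step 4: Ties are present, so use the tie-corrected normal approximation (with continuity correction) for the p-value.
Step 5: p-value = 0.430766; compare to alpha = 0.1. fail to reject H0.

U_X = 15, p = 0.430766, fail to reject H0 at alpha = 0.1.


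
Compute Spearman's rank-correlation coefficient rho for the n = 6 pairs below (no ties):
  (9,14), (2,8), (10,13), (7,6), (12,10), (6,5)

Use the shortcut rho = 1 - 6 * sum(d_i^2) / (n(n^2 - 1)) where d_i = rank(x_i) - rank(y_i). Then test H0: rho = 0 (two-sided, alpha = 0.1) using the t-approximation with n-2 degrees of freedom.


Step 1: Rank x and y separately (midranks; no ties here).
rank(x): 9->4, 2->1, 10->5, 7->3, 12->6, 6->2
rank(y): 14->6, 8->3, 13->5, 6->2, 10->4, 5->1
Step 2: d_i = R_x(i) - R_y(i); compute d_i^2.
  (4-6)^2=4, (1-3)^2=4, (5-5)^2=0, (3-2)^2=1, (6-4)^2=4, (2-1)^2=1
sum(d^2) = 14.
Step 3: rho = 1 - 6*14 / (6*(6^2 - 1)) = 1 - 84/210 = 0.600000.
Step 4: Under H0, t = rho * sqrt((n-2)/(1-rho^2)) = 1.5000 ~ t(4).
Step 5: Two-sided p-value from the t-distribution with 4 df = 0.208000.
Step 6: alpha = 0.1. fail to reject H0.

rho = 0.6000, p = 0.208000, fail to reject H0 at alpha = 0.1.


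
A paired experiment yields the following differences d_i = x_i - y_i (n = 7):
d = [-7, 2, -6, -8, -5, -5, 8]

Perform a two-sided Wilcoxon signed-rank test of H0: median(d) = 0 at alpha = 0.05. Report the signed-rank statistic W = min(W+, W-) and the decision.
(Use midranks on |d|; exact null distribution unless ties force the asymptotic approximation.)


Step 1: Drop any zero differences (none here) and take |d_i|.
|d| = [7, 2, 6, 8, 5, 5, 8]
Step 2: Midrank |d_i| (ties get averaged ranks).
ranks: |7|->5, |2|->1, |6|->4, |8|->6.5, |5|->2.5, |5|->2.5, |8|->6.5
Step 3: Attach original signs; sum ranks with positive sign and with negative sign.
W+ = 1 + 6.5 = 7.5
W- = 5 + 4 + 6.5 + 2.5 + 2.5 = 20.5
(Check: W+ + W- = 28 should equal n(n+1)/2 = 28.)
Step 4: Test statistic W = min(W+, W-) = 7.5.
Step 5: Ties in |d|, so use the tie-corrected normal approximation.
        E[W] = n(n+1)/4 = 7*8/4 = 14.
        Tie groups: |d|=5 (t=2), |d|=8 (t=2); sum(t^3 - t) = 12.
        Var[W] = n(n+1)(2n+1)/24 - sum(t^3-t)/48 = 840/24 - 12/48 = 34.75.
        z = (W - E[W]) / sqrt(Var[W]) = (7.5 - 14) / 5.8949 = -1.1026.
        Two-sided p = 2*Phi(z) = 0.270181.
Step 6: alpha = 0.05. fail to reject H0.

W+ = 7.5, W- = 20.5, W = min = 7.5, p = 0.270181, fail to reject H0.


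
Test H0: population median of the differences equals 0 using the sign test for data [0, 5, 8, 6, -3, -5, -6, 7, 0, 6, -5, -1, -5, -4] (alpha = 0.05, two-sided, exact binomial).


Step 1: Discard zero differences. Original n = 14; n_eff = number of nonzero differences = 12.
Nonzero differences (with sign): +5, +8, +6, -3, -5, -6, +7, +6, -5, -1, -5, -4
Step 2: Count signs: positive = 5, negative = 7.
Step 3: Under H0: P(positive) = 0.5, so the number of positives S ~ Bin(12, 0.5).
Step 4: Two-sided exact p-value = sum of Bin(12,0.5) probabilities at or below the observed probability = 0.774414.
Step 5: alpha = 0.05. fail to reject H0.

n_eff = 12, pos = 5, neg = 7, p = 0.774414, fail to reject H0.


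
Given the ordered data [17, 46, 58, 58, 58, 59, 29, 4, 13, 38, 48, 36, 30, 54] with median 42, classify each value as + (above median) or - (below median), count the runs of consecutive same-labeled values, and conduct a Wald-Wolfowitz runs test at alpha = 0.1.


Step 1: Compute median = 42; label A = above, B = below.
Labels in order: BAAAAABBBBABBA  (n_A = 7, n_B = 7)
Step 2: Count runs R = 6.
Step 3: Under H0 (random ordering), E[R] = 2*n_A*n_B/(n_A+n_B) + 1 = 2*7*7/14 + 1 = 8.0000.
        Var[R] = 2*n_A*n_B*(2*n_A*n_B - n_A - n_B) / ((n_A+n_B)^2 * (n_A+n_B-1)) = 8232/2548 = 3.2308.
        SD[R] = 1.7974.
Step 4: Continuity-corrected z = (R + 0.5 - E[R]) / SD[R] = (6 + 0.5 - 8.0000) / 1.7974 = -0.8345.
Step 5: Two-sided p-value via normal approximation = 2*(1 - Phi(|z|)) = 0.403986.
Step 6: alpha = 0.1. fail to reject H0.

R = 6, z = -0.8345, p = 0.403986, fail to reject H0.


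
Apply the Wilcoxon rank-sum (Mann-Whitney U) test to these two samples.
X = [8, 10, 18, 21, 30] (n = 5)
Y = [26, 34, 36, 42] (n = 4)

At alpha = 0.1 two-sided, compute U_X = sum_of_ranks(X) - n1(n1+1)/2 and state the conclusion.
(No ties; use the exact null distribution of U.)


Step 1: Combine and sort all 9 observations; assign midranks.
sorted (value, group): (8,X), (10,X), (18,X), (21,X), (26,Y), (30,X), (34,Y), (36,Y), (42,Y)
ranks: 8->1, 10->2, 18->3, 21->4, 26->5, 30->6, 34->7, 36->8, 42->9
Step 2: Rank sum for X: R1 = 1 + 2 + 3 + 4 + 6 = 16.
Step 3: U_X = R1 - n1(n1+1)/2 = 16 - 5*6/2 = 16 - 15 = 1.
       U_Y = n1*n2 - U_X = 20 - 1 = 19.
Step 4: No ties, so the exact null distribution of U (based on enumerating the C(9,5) = 126 equally likely rank assignments) gives the two-sided p-value.
Step 5: p-value = 0.031746; compare to alpha = 0.1. reject H0.

U_X = 1, p = 0.031746, reject H0 at alpha = 0.1.


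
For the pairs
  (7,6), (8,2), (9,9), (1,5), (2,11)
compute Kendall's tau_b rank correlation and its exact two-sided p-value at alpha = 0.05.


Step 1: Enumerate the 10 unordered pairs (i,j) with i<j and classify each by sign(x_j-x_i) * sign(y_j-y_i).
  (1,2):dx=+1,dy=-4->D; (1,3):dx=+2,dy=+3->C; (1,4):dx=-6,dy=-1->C; (1,5):dx=-5,dy=+5->D
  (2,3):dx=+1,dy=+7->C; (2,4):dx=-7,dy=+3->D; (2,5):dx=-6,dy=+9->D; (3,4):dx=-8,dy=-4->C
  (3,5):dx=-7,dy=+2->D; (4,5):dx=+1,dy=+6->C
Step 2: C = 5, D = 5, total pairs = 10.
Step 3: tau = (C - D)/(n(n-1)/2) = (5 - 5)/10 = 0.000000.
Step 4: Exact two-sided p-value (enumerate n! = 120 permutations of y under H0): p = 1.000000.
Step 5: alpha = 0.05. fail to reject H0.

tau_b = 0.0000 (C=5, D=5), p = 1.000000, fail to reject H0.


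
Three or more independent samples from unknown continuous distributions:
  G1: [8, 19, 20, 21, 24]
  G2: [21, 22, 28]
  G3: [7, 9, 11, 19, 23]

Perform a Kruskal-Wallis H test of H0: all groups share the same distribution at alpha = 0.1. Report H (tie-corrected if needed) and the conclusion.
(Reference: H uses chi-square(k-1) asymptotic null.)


Step 1: Combine all N = 13 observations and assign midranks.
sorted (value, group, rank): (7,G3,1), (8,G1,2), (9,G3,3), (11,G3,4), (19,G1,5.5), (19,G3,5.5), (20,G1,7), (21,G1,8.5), (21,G2,8.5), (22,G2,10), (23,G3,11), (24,G1,12), (28,G2,13)
Step 2: Sum ranks within each group.
R_1 = 35 (n_1 = 5)
R_2 = 31.5 (n_2 = 3)
R_3 = 24.5 (n_3 = 5)
Step 3: H = 12/(N(N+1)) * sum(R_i^2/n_i) - 3(N+1)
     = 12/(13*14) * (35^2/5 + 31.5^2/3 + 24.5^2/5) - 3*14
     = 0.065934 * 695.8 - 42
     = 3.876923.
Step 4: Ties present; correction factor C = 1 - 12/(13^3 - 13) = 0.994505. Corrected H = 3.876923 / 0.994505 = 3.898343.
Step 5: Under H0, H ~ chi^2(2); p-value = 0.142392.
Step 6: alpha = 0.1. fail to reject H0.

H = 3.8983, df = 2, p = 0.142392, fail to reject H0.


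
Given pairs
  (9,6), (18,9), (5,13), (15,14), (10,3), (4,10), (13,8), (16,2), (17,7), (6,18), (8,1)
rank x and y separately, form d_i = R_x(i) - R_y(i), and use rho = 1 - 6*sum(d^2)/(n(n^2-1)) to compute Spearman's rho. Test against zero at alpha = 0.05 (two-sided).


Step 1: Rank x and y separately (midranks; no ties here).
rank(x): 9->5, 18->11, 5->2, 15->8, 10->6, 4->1, 13->7, 16->9, 17->10, 6->3, 8->4
rank(y): 6->4, 9->7, 13->9, 14->10, 3->3, 10->8, 8->6, 2->2, 7->5, 18->11, 1->1
Step 2: d_i = R_x(i) - R_y(i); compute d_i^2.
  (5-4)^2=1, (11-7)^2=16, (2-9)^2=49, (8-10)^2=4, (6-3)^2=9, (1-8)^2=49, (7-6)^2=1, (9-2)^2=49, (10-5)^2=25, (3-11)^2=64, (4-1)^2=9
sum(d^2) = 276.
Step 3: rho = 1 - 6*276 / (11*(11^2 - 1)) = 1 - 1656/1320 = -0.254545.
Step 4: Under H0, t = rho * sqrt((n-2)/(1-rho^2)) = -0.7896 ~ t(9).
Step 5: Two-sided p-value from the t-distribution with 9 df = 0.450037.
Step 6: alpha = 0.05. fail to reject H0.

rho = -0.2545, p = 0.450037, fail to reject H0 at alpha = 0.05.


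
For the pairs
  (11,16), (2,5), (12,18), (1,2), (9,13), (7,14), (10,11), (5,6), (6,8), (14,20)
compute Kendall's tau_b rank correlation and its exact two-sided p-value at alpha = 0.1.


Step 1: Enumerate the 45 unordered pairs (i,j) with i<j and classify each by sign(x_j-x_i) * sign(y_j-y_i).
  (1,2):dx=-9,dy=-11->C; (1,3):dx=+1,dy=+2->C; (1,4):dx=-10,dy=-14->C; (1,5):dx=-2,dy=-3->C
  (1,6):dx=-4,dy=-2->C; (1,7):dx=-1,dy=-5->C; (1,8):dx=-6,dy=-10->C; (1,9):dx=-5,dy=-8->C
  (1,10):dx=+3,dy=+4->C; (2,3):dx=+10,dy=+13->C; (2,4):dx=-1,dy=-3->C; (2,5):dx=+7,dy=+8->C
  (2,6):dx=+5,dy=+9->C; (2,7):dx=+8,dy=+6->C; (2,8):dx=+3,dy=+1->C; (2,9):dx=+4,dy=+3->C
  (2,10):dx=+12,dy=+15->C; (3,4):dx=-11,dy=-16->C; (3,5):dx=-3,dy=-5->C; (3,6):dx=-5,dy=-4->C
  (3,7):dx=-2,dy=-7->C; (3,8):dx=-7,dy=-12->C; (3,9):dx=-6,dy=-10->C; (3,10):dx=+2,dy=+2->C
  (4,5):dx=+8,dy=+11->C; (4,6):dx=+6,dy=+12->C; (4,7):dx=+9,dy=+9->C; (4,8):dx=+4,dy=+4->C
  (4,9):dx=+5,dy=+6->C; (4,10):dx=+13,dy=+18->C; (5,6):dx=-2,dy=+1->D; (5,7):dx=+1,dy=-2->D
  (5,8):dx=-4,dy=-7->C; (5,9):dx=-3,dy=-5->C; (5,10):dx=+5,dy=+7->C; (6,7):dx=+3,dy=-3->D
  (6,8):dx=-2,dy=-8->C; (6,9):dx=-1,dy=-6->C; (6,10):dx=+7,dy=+6->C; (7,8):dx=-5,dy=-5->C
  (7,9):dx=-4,dy=-3->C; (7,10):dx=+4,dy=+9->C; (8,9):dx=+1,dy=+2->C; (8,10):dx=+9,dy=+14->C
  (9,10):dx=+8,dy=+12->C
Step 2: C = 42, D = 3, total pairs = 45.
Step 3: tau = (C - D)/(n(n-1)/2) = (42 - 3)/45 = 0.866667.
Step 4: Exact two-sided p-value (enumerate n! = 3628800 permutations of y under H0): p = 0.000115.
Step 5: alpha = 0.1. reject H0.

tau_b = 0.8667 (C=42, D=3), p = 0.000115, reject H0.


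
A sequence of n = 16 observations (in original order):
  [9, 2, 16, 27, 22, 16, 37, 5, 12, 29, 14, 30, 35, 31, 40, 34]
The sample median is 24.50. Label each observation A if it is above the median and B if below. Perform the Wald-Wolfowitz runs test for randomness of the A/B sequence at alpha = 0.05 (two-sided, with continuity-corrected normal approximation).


Step 1: Compute median = 24.50; label A = above, B = below.
Labels in order: BBBABBABBABAAAAA  (n_A = 8, n_B = 8)
Step 2: Count runs R = 8.
Step 3: Under H0 (random ordering), E[R] = 2*n_A*n_B/(n_A+n_B) + 1 = 2*8*8/16 + 1 = 9.0000.
        Var[R] = 2*n_A*n_B*(2*n_A*n_B - n_A - n_B) / ((n_A+n_B)^2 * (n_A+n_B-1)) = 14336/3840 = 3.7333.
        SD[R] = 1.9322.
Step 4: Continuity-corrected z = (R + 0.5 - E[R]) / SD[R] = (8 + 0.5 - 9.0000) / 1.9322 = -0.2588.
Step 5: Two-sided p-value via normal approximation = 2*(1 - Phi(|z|)) = 0.795809.
Step 6: alpha = 0.05. fail to reject H0.

R = 8, z = -0.2588, p = 0.795809, fail to reject H0.


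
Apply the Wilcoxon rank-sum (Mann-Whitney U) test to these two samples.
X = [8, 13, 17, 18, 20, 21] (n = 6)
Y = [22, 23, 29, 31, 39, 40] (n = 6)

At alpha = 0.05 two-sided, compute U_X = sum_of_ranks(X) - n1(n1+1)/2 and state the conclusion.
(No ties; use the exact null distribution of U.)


Step 1: Combine and sort all 12 observations; assign midranks.
sorted (value, group): (8,X), (13,X), (17,X), (18,X), (20,X), (21,X), (22,Y), (23,Y), (29,Y), (31,Y), (39,Y), (40,Y)
ranks: 8->1, 13->2, 17->3, 18->4, 20->5, 21->6, 22->7, 23->8, 29->9, 31->10, 39->11, 40->12
Step 2: Rank sum for X: R1 = 1 + 2 + 3 + 4 + 5 + 6 = 21.
Step 3: U_X = R1 - n1(n1+1)/2 = 21 - 6*7/2 = 21 - 21 = 0.
       U_Y = n1*n2 - U_X = 36 - 0 = 36.
Step 4: No ties, so the exact null distribution of U (based on enumerating the C(12,6) = 924 equally likely rank assignments) gives the two-sided p-value.
Step 5: p-value = 0.002165; compare to alpha = 0.05. reject H0.

U_X = 0, p = 0.002165, reject H0 at alpha = 0.05.


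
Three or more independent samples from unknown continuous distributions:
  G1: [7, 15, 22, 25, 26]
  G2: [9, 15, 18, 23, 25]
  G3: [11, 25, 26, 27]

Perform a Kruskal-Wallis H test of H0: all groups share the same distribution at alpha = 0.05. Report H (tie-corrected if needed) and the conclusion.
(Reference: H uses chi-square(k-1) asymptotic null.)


Step 1: Combine all N = 14 observations and assign midranks.
sorted (value, group, rank): (7,G1,1), (9,G2,2), (11,G3,3), (15,G1,4.5), (15,G2,4.5), (18,G2,6), (22,G1,7), (23,G2,8), (25,G1,10), (25,G2,10), (25,G3,10), (26,G1,12.5), (26,G3,12.5), (27,G3,14)
Step 2: Sum ranks within each group.
R_1 = 35 (n_1 = 5)
R_2 = 30.5 (n_2 = 5)
R_3 = 39.5 (n_3 = 4)
Step 3: H = 12/(N(N+1)) * sum(R_i^2/n_i) - 3(N+1)
     = 12/(14*15) * (35^2/5 + 30.5^2/5 + 39.5^2/4) - 3*15
     = 0.057143 * 821.112 - 45
     = 1.920714.
Step 4: Ties present; correction factor C = 1 - 36/(14^3 - 14) = 0.986813. Corrected H = 1.920714 / 0.986813 = 1.946381.
Step 5: Under H0, H ~ chi^2(2); p-value = 0.377876.
Step 6: alpha = 0.05. fail to reject H0.

H = 1.9464, df = 2, p = 0.377876, fail to reject H0.


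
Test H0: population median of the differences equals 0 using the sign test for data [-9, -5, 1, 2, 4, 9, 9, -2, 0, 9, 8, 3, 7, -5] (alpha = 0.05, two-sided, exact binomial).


Step 1: Discard zero differences. Original n = 14; n_eff = number of nonzero differences = 13.
Nonzero differences (with sign): -9, -5, +1, +2, +4, +9, +9, -2, +9, +8, +3, +7, -5
Step 2: Count signs: positive = 9, negative = 4.
Step 3: Under H0: P(positive) = 0.5, so the number of positives S ~ Bin(13, 0.5).
Step 4: Two-sided exact p-value = sum of Bin(13,0.5) probabilities at or below the observed probability = 0.266846.
Step 5: alpha = 0.05. fail to reject H0.

n_eff = 13, pos = 9, neg = 4, p = 0.266846, fail to reject H0.


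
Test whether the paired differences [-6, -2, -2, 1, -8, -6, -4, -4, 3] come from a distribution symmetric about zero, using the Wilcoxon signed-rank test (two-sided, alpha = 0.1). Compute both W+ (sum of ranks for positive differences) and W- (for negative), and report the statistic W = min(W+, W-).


Step 1: Drop any zero differences (none here) and take |d_i|.
|d| = [6, 2, 2, 1, 8, 6, 4, 4, 3]
Step 2: Midrank |d_i| (ties get averaged ranks).
ranks: |6|->7.5, |2|->2.5, |2|->2.5, |1|->1, |8|->9, |6|->7.5, |4|->5.5, |4|->5.5, |3|->4
Step 3: Attach original signs; sum ranks with positive sign and with negative sign.
W+ = 1 + 4 = 5
W- = 7.5 + 2.5 + 2.5 + 9 + 7.5 + 5.5 + 5.5 = 40
(Check: W+ + W- = 45 should equal n(n+1)/2 = 45.)
Step 4: Test statistic W = min(W+, W-) = 5.
Step 5: Ties in |d|, so use the tie-corrected normal approximation.
        E[W] = n(n+1)/4 = 9*10/4 = 22.5.
        Tie groups: |d|=2 (t=2), |d|=4 (t=2), |d|=6 (t=2); sum(t^3 - t) = 18.
        Var[W] = n(n+1)(2n+1)/24 - sum(t^3-t)/48 = 1710/24 - 18/48 = 70.875.
        z = (W - E[W]) / sqrt(Var[W]) = (5 - 22.5) / 8.4187 = -2.0787.
        Two-sided p = 2*Phi(z) = 0.037645.
Step 6: alpha = 0.1. reject H0.

W+ = 5, W- = 40, W = min = 5, p = 0.037645, reject H0.


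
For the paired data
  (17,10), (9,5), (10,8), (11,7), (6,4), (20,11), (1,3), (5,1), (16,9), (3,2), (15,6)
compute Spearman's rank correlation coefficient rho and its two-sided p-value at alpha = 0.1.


Step 1: Rank x and y separately (midranks; no ties here).
rank(x): 17->10, 9->5, 10->6, 11->7, 6->4, 20->11, 1->1, 5->3, 16->9, 3->2, 15->8
rank(y): 10->10, 5->5, 8->8, 7->7, 4->4, 11->11, 3->3, 1->1, 9->9, 2->2, 6->6
Step 2: d_i = R_x(i) - R_y(i); compute d_i^2.
  (10-10)^2=0, (5-5)^2=0, (6-8)^2=4, (7-7)^2=0, (4-4)^2=0, (11-11)^2=0, (1-3)^2=4, (3-1)^2=4, (9-9)^2=0, (2-2)^2=0, (8-6)^2=4
sum(d^2) = 16.
Step 3: rho = 1 - 6*16 / (11*(11^2 - 1)) = 1 - 96/1320 = 0.927273.
Step 4: Under H0, t = rho * sqrt((n-2)/(1-rho^2)) = 7.4303 ~ t(9).
Step 5: Two-sided p-value from the t-distribution with 9 df = 0.000040.
Step 6: alpha = 0.1. reject H0.

rho = 0.9273, p = 0.000040, reject H0 at alpha = 0.1.


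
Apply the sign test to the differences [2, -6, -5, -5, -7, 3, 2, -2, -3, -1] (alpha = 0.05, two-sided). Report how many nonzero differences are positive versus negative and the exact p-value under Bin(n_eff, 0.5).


Step 1: Discard zero differences. Original n = 10; n_eff = number of nonzero differences = 10.
Nonzero differences (with sign): +2, -6, -5, -5, -7, +3, +2, -2, -3, -1
Step 2: Count signs: positive = 3, negative = 7.
Step 3: Under H0: P(positive) = 0.5, so the number of positives S ~ Bin(10, 0.5).
Step 4: Two-sided exact p-value = sum of Bin(10,0.5) probabilities at or below the observed probability = 0.343750.
Step 5: alpha = 0.05. fail to reject H0.

n_eff = 10, pos = 3, neg = 7, p = 0.343750, fail to reject H0.
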